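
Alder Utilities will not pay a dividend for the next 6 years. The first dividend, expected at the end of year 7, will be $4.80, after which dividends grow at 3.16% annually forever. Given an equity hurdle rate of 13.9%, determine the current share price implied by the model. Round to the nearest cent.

Deferred-dividend DDM. At t=6 the remaining stream is a growing perpetuity with first payment D_7 = 4.80.
V_6 = D_7/(r−g) = 4.80/(0.139−0.0316) = 44.6927
P₀ = V_6/(1+r)^6 = 44.6927/(1+0.139)^6 = 20.4689

$20.47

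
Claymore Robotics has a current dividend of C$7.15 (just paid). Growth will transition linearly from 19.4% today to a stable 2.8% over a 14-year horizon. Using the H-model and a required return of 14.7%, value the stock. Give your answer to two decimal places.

H-model: P₀ = D₀[(1+g_L) + H(g_S−g_L)]/(r−g_L), with H = 14/2 = 7.
P₀ = 7.15 × [(1+0.028) + 7×(0.194−0.028)] / (0.147−0.028)
   = 7.15 × 2.1900 / 0.119 = 131.5840

C$131.58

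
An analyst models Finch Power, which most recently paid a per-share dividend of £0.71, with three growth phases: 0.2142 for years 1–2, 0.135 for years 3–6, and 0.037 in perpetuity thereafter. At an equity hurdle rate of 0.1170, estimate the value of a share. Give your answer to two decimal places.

Three-stage DDM. Project D₁…D_6; terminal Gordon value at t=6 with g = 0.037; discount at r = 0.117.
D_1 = 0.8621
D_2 = 1.0467
D_3 = 1.1880
D_4 = 1.3484
D_5 = 1.5305
D_6 = 1.7371
TV_6 = 1.8014/(0.117−0.037) = 22.5170
P₀ = Σ Dₜ/(1+r)ᵗ + TV_6/(1+r)^6 = 16.6968

£16.70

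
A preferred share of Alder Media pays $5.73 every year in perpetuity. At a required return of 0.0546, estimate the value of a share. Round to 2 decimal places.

$104.95

Zero-growth DDM (perpetuity): P₀ = D/r = 5.73 / 0.0546 = 104.9451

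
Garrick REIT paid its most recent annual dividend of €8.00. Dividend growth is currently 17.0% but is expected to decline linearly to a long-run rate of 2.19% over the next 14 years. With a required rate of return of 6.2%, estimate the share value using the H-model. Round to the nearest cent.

H-model: P₀ = D₀[(1+g_L) + H(g_S−g_L)]/(r−g_L), with H = 14/2 = 7.
P₀ = 8.00 × [(1+0.0219) + 7×(0.17−0.0219)] / (0.062−0.0219)
   = 8.00 × 2.0586 / 0.0401 = 410.6933

€410.69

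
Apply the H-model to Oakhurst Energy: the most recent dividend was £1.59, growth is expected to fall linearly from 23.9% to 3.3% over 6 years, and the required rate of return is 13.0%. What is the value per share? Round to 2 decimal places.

H-model: P₀ = D₀[(1+g_L) + H(g_S−g_L)]/(r−g_L), with H = 6/2 = 3.
P₀ = 1.59 × [(1+0.033) + 3×(0.239−0.033)] / (0.13−0.033)
   = 1.59 × 1.6510 / 0.097 = 27.0628

£27.06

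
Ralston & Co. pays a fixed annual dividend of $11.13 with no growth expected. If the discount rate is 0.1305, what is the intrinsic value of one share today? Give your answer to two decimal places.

$85.29

Zero-growth DDM (perpetuity): P₀ = D/r = 11.13 / 0.1305 = 85.2874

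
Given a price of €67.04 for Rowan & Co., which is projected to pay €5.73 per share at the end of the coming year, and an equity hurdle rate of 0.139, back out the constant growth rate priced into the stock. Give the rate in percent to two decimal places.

From P₀ = D₁/(r − g), the implied growth is g = r − D₁/P₀.
g = 0.139 − 5.73/67.04 = 0.139 − 0.08547 = 0.05353

5.35%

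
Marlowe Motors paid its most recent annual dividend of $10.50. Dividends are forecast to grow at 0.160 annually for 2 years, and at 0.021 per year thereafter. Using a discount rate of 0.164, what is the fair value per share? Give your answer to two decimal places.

Two-stage DDM. Project D₁…D_2 at 0.16, terminal growth 0.021, discount at r = 0.164.
D_1 = 12.1800
D_2 = 14.1288
Terminal value at t=2: TV = D_3/(r−g) = 14.4255/(0.164−0.021) = 100.8777
P₀ = 12.1800/(1+0.164)^1 + 14.1288/(1+0.164)^2 + 100.8777/(1+0.164)^2 = 95.3460

$95.35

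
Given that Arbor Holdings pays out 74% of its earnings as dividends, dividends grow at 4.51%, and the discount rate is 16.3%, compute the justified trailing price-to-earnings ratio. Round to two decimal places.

Justified trailing P/E = b(1+g)/(r−g) = 0.74×(1+0.0451)/(0.163−0.0451) = 6.5596

6.56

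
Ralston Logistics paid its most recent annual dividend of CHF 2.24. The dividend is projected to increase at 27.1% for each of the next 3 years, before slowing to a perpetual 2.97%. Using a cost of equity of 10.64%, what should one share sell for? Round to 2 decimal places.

CHF 54.51

Two-stage DDM. Project D₁…D_3 at 0.271, terminal growth 0.0297, discount at r = 0.1064.
D_1 = 2.8470
D_2 = 3.6186
D_3 = 4.5992
Terminal value at t=3: TV = D_4/(r−g) = 4.7358/(0.1064−0.0297) = 61.7447
P₀ = 2.8470/(1+0.1064)^1 + 3.6186/(1+0.1064)^2 + 4.5992/(1+0.1064)^3 + 61.7447/(1+0.1064)^3 = 54.5145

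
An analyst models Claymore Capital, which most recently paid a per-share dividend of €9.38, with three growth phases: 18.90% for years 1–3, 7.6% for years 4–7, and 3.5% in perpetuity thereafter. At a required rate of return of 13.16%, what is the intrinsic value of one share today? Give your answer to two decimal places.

Three-stage DDM. Project D₁…D_7; terminal Gordon value at t=7 with g = 0.035; discount at r = 0.1316.
D_1 = 11.1528
D_2 = 13.2607
D_3 = 15.7670
D_4 = 16.9653
D_5 = 18.2546
D_6 = 19.6420
D_7 = 21.1348
TV_7 = 21.8745/(0.1316−0.035) = 226.4439
P₀ = Σ Dₜ/(1+r)ᵗ + TV_7/(1+r)^7 = 164.8304

€164.83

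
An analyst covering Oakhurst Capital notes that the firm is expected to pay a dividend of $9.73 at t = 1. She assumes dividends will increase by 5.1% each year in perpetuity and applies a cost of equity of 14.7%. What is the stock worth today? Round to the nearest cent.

$101.35

Gordon growth model: P₀ = D₁/(r − g), with D₁ = 9.73 given directly.
P₀ = 9.7300 / (0.147 − 0.051) = 9.7300 / 0.096 = 101.3542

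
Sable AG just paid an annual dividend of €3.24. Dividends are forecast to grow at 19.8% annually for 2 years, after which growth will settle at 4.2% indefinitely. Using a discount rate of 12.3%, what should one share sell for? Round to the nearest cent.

Two-stage DDM. Project D₁…D_2 at 0.198, terminal growth 0.042, discount at r = 0.123.
D_1 = 3.8815
D_2 = 4.6501
Terminal value at t=2: TV = D_3/(r−g) = 4.8454/(0.123−0.042) = 59.8193
P₀ = 3.8815/(1+0.123)^1 + 4.6501/(1+0.123)^2 + 59.8193/(1+0.123)^2 = 54.5767

€54.58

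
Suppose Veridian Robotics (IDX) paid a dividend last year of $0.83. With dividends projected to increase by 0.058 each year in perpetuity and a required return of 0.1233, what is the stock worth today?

Gordon growth model: P₀ = D₁/(r − g). D₁ = 0.83 × (1 + 0.058) = 0.8781.
P₀ = 0.8781 / (0.1233 − 0.058) = 0.8781 / 0.0653 = 13.4478

$13.45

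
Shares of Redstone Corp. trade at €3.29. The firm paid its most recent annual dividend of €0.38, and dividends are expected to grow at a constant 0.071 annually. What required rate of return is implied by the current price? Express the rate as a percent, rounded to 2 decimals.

Rearranging the constant-growth DDM: r = D₁/P₀ + g.
D₁ = 0.38 × (1 + 0.071) = 0.4070.
r = 0.4070 / 3.29 + 0.071 = 0.12370 + 0.071 = 0.19470

19.47%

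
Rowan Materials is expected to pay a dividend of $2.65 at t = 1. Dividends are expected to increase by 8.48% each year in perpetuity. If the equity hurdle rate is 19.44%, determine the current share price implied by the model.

$24.18

Gordon growth model: P₀ = D₁/(r − g), with D₁ = 2.65 given directly.
P₀ = 2.6500 / (0.1944 − 0.0848) = 2.6500 / 0.1096 = 24.1788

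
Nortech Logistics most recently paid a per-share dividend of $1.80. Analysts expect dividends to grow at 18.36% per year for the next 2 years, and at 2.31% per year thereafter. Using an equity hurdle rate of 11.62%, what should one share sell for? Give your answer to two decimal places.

Two-stage DDM. Project D₁…D_2 at 0.1836, terminal growth 0.0231, discount at r = 0.1162.
D_1 = 2.1305
D_2 = 2.5216
Terminal value at t=2: TV = D_3/(r−g) = 2.5799/(0.1162−0.0231) = 27.7109
P₀ = 2.1305/(1+0.1162)^1 + 2.5216/(1+0.1162)^2 + 27.7109/(1+0.1162)^2 = 26.1743

$26.17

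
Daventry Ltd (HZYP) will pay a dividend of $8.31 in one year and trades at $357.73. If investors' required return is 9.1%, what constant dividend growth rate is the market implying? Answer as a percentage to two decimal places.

From P₀ = D₁/(r − g), the implied growth is g = r − D₁/P₀.
g = 0.091 − 8.31/357.73 = 0.091 − 0.02323 = 0.06777

6.78%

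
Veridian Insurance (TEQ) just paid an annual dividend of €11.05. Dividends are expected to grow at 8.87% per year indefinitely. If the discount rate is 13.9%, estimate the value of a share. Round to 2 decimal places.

Gordon growth model: P₀ = D₁/(r − g). D₁ = 11.05 × (1 + 0.0887) = 12.0301.
P₀ = 12.0301 / (0.139 − 0.0887) = 12.0301 / 0.0503 = 239.1677

€239.17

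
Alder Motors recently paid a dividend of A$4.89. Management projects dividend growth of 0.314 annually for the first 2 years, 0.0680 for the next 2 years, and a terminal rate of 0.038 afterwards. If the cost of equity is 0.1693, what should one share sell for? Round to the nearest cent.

Three-stage DDM. Project D₁…D_4; terminal Gordon value at t=4 with g = 0.038; discount at r = 0.1693.
D_1 = 6.4255
D_2 = 8.4431
D_3 = 9.0172
D_4 = 9.6304
TV_4 = 9.9963/(0.1693−0.038) = 76.1333
P₀ = Σ Dₜ/(1+r)ᵗ + TV_4/(1+r)^4 = 63.1879

A$63.19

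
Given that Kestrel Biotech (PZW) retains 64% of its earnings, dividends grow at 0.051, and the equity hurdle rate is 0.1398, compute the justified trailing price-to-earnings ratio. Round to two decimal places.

Payout ratio b = 1 − 0.64 = 0.36.
Justified trailing P/E = b(1+g)/(r−g) = 0.36×(1+0.051)/(0.1398−0.051) = 4.2608

4.26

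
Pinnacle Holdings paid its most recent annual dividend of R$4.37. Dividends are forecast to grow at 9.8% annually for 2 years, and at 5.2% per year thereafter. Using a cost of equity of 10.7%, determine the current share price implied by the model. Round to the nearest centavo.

Two-stage DDM. Project D₁…D_2 at 0.098, terminal growth 0.052, discount at r = 0.107.
D_1 = 4.7983
D_2 = 5.2685
Terminal value at t=2: TV = D_3/(r−g) = 5.5425/(0.107−0.052) = 100.7718
P₀ = 4.7983/(1+0.107)^1 + 5.2685/(1+0.107)^2 + 100.7718/(1+0.107)^2 = 90.8663

R$90.87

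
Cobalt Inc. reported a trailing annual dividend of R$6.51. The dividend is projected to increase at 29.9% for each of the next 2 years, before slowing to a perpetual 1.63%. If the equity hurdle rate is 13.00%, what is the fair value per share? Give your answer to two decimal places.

R$92.98

Two-stage DDM. Project D₁…D_2 at 0.299, terminal growth 0.0163, discount at r = 0.13.
D_1 = 8.4565
D_2 = 10.9850
Terminal value at t=2: TV = D_3/(r−g) = 11.1640/(0.13−0.0163) = 98.1885
P₀ = 8.4565/(1+0.13)^1 + 10.9850/(1+0.13)^2 + 98.1885/(1+0.13)^2 = 92.9825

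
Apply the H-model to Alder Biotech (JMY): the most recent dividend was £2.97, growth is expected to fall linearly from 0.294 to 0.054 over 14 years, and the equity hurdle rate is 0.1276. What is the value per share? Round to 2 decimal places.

£110.33

H-model: P₀ = D₀[(1+g_L) + H(g_S−g_L)]/(r−g_L), with H = 14/2 = 7.
P₀ = 2.97 × [(1+0.054) + 7×(0.294−0.054)] / (0.1276−0.054)
   = 2.97 × 2.7340 / 0.0736 = 110.3258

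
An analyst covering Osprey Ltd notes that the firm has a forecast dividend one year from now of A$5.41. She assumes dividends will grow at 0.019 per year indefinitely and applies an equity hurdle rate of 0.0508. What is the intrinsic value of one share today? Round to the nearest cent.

Gordon growth model: P₀ = D₁/(r − g), with D₁ = 5.41 given directly.
P₀ = 5.4100 / (0.0508 − 0.019) = 5.4100 / 0.0318 = 170.1258

A$170.13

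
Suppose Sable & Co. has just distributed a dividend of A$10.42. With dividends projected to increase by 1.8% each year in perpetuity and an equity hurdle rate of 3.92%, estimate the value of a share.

A$500.36

Gordon growth model: P₀ = D₁/(r − g). D₁ = 10.42 × (1 + 0.018) = 10.6076.
P₀ = 10.6076 / (0.0392 − 0.018) = 10.6076 / 0.0212 = 500.3566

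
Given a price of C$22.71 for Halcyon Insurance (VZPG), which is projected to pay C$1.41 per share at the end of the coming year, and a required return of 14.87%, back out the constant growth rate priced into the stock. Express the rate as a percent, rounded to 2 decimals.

From P₀ = D₁/(r − g), the implied growth is g = r − D₁/P₀.
g = 0.1487 − 1.41/22.71 = 0.1487 − 0.06209 = 0.08661

8.66%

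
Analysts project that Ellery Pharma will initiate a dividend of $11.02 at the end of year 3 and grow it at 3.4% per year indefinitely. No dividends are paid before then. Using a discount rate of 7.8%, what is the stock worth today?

Deferred-dividend DDM. At t=2 the remaining stream is a growing perpetuity with first payment D_3 = 11.02.
V_2 = D_3/(r−g) = 11.02/(0.078−0.034) = 250.4545
P₀ = V_2/(1+r)^2 = 250.4545/(1+0.078)^2 = 215.5219

$215.52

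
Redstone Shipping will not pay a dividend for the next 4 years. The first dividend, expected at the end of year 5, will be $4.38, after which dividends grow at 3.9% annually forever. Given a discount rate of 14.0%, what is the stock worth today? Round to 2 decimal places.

$25.68

Deferred-dividend DDM. At t=4 the remaining stream is a growing perpetuity with first payment D_5 = 4.38.
V_4 = D_5/(r−g) = 4.38/(0.14−0.039) = 43.3663
P₀ = V_4/(1+r)^4 = 43.3663/(1+0.14)^4 = 25.6764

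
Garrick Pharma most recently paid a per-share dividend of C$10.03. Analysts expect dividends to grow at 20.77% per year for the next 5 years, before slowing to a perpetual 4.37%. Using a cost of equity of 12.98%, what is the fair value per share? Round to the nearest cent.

Two-stage DDM. Project D₁…D_5 at 0.2077, terminal growth 0.0437, discount at r = 0.1298.
D_1 = 12.1132
D_2 = 14.6291
D_3 = 17.6676
D_4 = 21.3372
D_5 = 25.7689
Terminal value at t=5: TV = D_6/(r−g) = 26.8950/(0.1298−0.0437) = 312.3696
P₀ = 12.1132/(1+0.1298)^1 + 14.6291/(1+0.1298)^2 + 17.6676/(1+0.1298)^3 + 21.3372/(1+0.1298)^4 + 25.7689/(1+0.1298)^5 + 312.3696/(1+0.1298)^5 = 231.2198

C$231.22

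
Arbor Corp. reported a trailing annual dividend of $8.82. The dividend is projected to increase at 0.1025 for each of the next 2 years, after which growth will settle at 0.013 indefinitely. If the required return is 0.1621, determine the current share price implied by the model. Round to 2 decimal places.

$70.24

Two-stage DDM. Project D₁…D_2 at 0.1025, terminal growth 0.013, discount at r = 0.1621.
D_1 = 9.7241
D_2 = 10.7208
Terminal value at t=2: TV = D_3/(r−g) = 10.8601/(0.1621−0.013) = 72.8379
P₀ = 9.7241/(1+0.1621)^1 + 10.7208/(1+0.1621)^2 + 72.8379/(1+0.1621)^2 = 70.2411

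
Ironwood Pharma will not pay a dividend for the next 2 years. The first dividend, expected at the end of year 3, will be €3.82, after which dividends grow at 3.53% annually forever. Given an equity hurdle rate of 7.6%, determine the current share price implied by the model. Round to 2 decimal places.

€81.07

Deferred-dividend DDM. At t=2 the remaining stream is a growing perpetuity with first payment D_3 = 3.82.
V_2 = D_3/(r−g) = 3.82/(0.076−0.0353) = 93.8575
P₀ = V_2/(1+r)^2 = 93.8575/(1+0.076)^2 = 81.0671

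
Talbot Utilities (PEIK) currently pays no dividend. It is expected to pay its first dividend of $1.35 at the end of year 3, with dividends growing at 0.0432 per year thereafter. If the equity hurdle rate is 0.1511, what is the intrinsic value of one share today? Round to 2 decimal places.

Deferred-dividend DDM. At t=2 the remaining stream is a growing perpetuity with first payment D_3 = 1.35.
V_2 = D_3/(r−g) = 1.35/(0.1511−0.0432) = 12.5116
P₀ = V_2/(1+r)^2 = 12.5116/(1+0.1511)^2 = 9.4425

$9.44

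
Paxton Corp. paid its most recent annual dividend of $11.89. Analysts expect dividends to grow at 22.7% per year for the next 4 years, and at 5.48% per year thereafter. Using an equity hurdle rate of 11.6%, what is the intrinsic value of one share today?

$360.07

Two-stage DDM. Project D₁…D_4 at 0.227, terminal growth 0.0548, discount at r = 0.116.
D_1 = 14.5890
D_2 = 17.9007
D_3 = 21.9642
D_4 = 26.9501
Terminal value at t=4: TV = D_5/(r−g) = 28.4269/(0.116−0.0548) = 464.4926
P₀ = 14.5890/(1+0.116)^1 + 17.9007/(1+0.116)^2 + 21.9642/(1+0.116)^3 + 26.9501/(1+0.116)^4 + 464.4926/(1+0.116)^4 = 360.0704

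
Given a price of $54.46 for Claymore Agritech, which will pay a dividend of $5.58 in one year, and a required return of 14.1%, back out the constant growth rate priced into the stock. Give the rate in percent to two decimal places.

3.85%

From P₀ = D₁/(r − g), the implied growth is g = r − D₁/P₀.
g = 0.141 − 5.58/54.46 = 0.141 − 0.10246 = 0.03854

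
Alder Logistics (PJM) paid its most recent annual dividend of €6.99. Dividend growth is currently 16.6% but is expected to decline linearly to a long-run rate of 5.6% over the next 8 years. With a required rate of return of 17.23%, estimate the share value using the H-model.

€89.91

H-model: P₀ = D₀[(1+g_L) + H(g_S−g_L)]/(r−g_L), with H = 8/2 = 4.
P₀ = 6.99 × [(1+0.056) + 4×(0.166−0.056)] / (0.1723−0.056)
   = 6.99 × 1.4960 / 0.1163 = 89.9144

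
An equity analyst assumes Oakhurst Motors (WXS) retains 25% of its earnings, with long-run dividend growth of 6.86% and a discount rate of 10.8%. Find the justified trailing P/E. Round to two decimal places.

Payout ratio b = 1 − 0.25 = 0.75.
Justified trailing P/E = b(1+g)/(r−g) = 0.75×(1+0.0686)/(0.108−0.0686) = 20.3414

20.34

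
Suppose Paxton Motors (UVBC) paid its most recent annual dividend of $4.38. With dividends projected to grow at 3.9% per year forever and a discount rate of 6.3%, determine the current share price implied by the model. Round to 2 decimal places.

$189.62

Gordon growth model: P₀ = D₁/(r − g). D₁ = 4.38 × (1 + 0.039) = 4.5508.
P₀ = 4.5508 / (0.063 − 0.039) = 4.5508 / 0.024 = 189.6175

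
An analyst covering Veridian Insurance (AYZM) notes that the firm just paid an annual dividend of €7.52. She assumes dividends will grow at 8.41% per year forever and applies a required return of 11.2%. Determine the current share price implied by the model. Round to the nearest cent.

Gordon growth model: P₀ = D₁/(r − g). D₁ = 7.52 × (1 + 0.0841) = 8.1524.
P₀ = 8.1524 / (0.112 − 0.0841) = 8.1524 / 0.0279 = 292.2019

€292.20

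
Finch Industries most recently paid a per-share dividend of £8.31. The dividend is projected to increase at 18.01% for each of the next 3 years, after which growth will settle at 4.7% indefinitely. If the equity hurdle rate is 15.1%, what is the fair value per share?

£116.38

Two-stage DDM. Project D₁…D_3 at 0.1801, terminal growth 0.047, discount at r = 0.151.
D_1 = 9.8066
D_2 = 11.5728
D_3 = 13.6571
Terminal value at t=3: TV = D_4/(r−g) = 14.2989/(0.151−0.047) = 137.4899
P₀ = 9.8066/(1+0.151)^1 + 11.5728/(1+0.151)^2 + 13.6571/(1+0.151)^3 + 137.4899/(1+0.151)^3 = 116.3784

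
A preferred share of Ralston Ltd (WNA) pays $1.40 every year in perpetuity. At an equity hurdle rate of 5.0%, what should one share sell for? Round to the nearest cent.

$28.00

Zero-growth DDM (perpetuity): P₀ = D/r = 1.40 / 0.05 = 28.0000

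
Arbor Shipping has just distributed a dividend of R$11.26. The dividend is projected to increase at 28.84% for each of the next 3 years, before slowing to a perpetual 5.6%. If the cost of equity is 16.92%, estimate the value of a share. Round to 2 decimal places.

R$181.70

Two-stage DDM. Project D₁…D_3 at 0.2884, terminal growth 0.056, discount at r = 0.1692.
D_1 = 14.5074
D_2 = 18.6913
D_3 = 24.0819
Terminal value at t=3: TV = D_4/(r−g) = 25.4305/(0.1692−0.056) = 224.6508
P₀ = 14.5074/(1+0.1692)^1 + 18.6913/(1+0.1692)^2 + 24.0819/(1+0.1692)^3 + 224.6508/(1+0.1692)^3 = 181.7013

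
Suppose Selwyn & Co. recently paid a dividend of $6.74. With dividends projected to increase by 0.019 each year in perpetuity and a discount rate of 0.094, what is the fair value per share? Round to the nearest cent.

Gordon growth model: P₀ = D₁/(r − g). D₁ = 6.74 × (1 + 0.019) = 6.8681.
P₀ = 6.8681 / (0.094 − 0.019) = 6.8681 / 0.075 = 91.5741

$91.57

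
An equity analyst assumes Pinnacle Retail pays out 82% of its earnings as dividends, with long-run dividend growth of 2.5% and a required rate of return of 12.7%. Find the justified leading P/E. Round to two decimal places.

8.04

Justified leading P/E = b/(r−g) = 0.82/(0.127−0.025) = 8.0392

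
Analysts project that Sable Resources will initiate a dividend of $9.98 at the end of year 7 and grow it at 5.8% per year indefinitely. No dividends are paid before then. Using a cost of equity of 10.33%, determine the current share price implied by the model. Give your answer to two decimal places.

Deferred-dividend DDM. At t=6 the remaining stream is a growing perpetuity with first payment D_7 = 9.98.
V_6 = D_7/(r−g) = 9.98/(0.1033−0.058) = 220.3091
P₀ = V_6/(1+r)^6 = 220.3091/(1+0.1033)^6 = 122.1436

$122.14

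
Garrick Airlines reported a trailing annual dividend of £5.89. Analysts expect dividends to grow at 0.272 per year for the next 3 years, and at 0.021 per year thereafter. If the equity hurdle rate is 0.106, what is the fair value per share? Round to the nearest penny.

Two-stage DDM. Project D₁…D_3 at 0.272, terminal growth 0.021, discount at r = 0.106.
D_1 = 7.4921
D_2 = 9.5299
D_3 = 12.1221
Terminal value at t=3: TV = D_4/(r−g) = 12.3766/(0.106−0.021) = 145.6074
P₀ = 7.4921/(1+0.106)^1 + 9.5299/(1+0.106)^2 + 12.1221/(1+0.106)^3 + 145.6074/(1+0.106)^3 = 131.1511

£131.15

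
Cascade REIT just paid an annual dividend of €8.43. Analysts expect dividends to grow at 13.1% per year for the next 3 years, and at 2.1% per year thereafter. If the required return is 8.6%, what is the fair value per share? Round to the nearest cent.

€177.01

Two-stage DDM. Project D₁…D_3 at 0.131, terminal growth 0.021, discount at r = 0.086.
D_1 = 9.5343
D_2 = 10.7833
D_3 = 12.1959
Terminal value at t=3: TV = D_4/(r−g) = 12.4521/(0.086−0.021) = 191.5701
P₀ = 9.5343/(1+0.086)^1 + 10.7833/(1+0.086)^2 + 12.1959/(1+0.086)^3 + 191.5701/(1+0.086)^3 = 177.0122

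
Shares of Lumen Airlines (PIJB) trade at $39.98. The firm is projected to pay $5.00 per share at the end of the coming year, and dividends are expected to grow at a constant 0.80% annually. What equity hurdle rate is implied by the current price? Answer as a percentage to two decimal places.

Rearranging the constant-growth DDM: r = D₁/P₀ + g.
r = 5.0000 / 39.98 + 0.008 = 0.12506 + 0.008 = 0.13306

13.31%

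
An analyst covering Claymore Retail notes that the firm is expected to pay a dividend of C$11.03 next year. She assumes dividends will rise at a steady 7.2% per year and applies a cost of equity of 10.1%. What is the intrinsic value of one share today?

C$380.34

Gordon growth model: P₀ = D₁/(r − g), with D₁ = 11.03 given directly.
P₀ = 11.0300 / (0.101 − 0.072) = 11.0300 / 0.029 = 380.3448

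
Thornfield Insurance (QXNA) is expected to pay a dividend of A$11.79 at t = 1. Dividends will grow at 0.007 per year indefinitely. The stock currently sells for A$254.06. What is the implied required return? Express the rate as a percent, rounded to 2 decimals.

Rearranging the constant-growth DDM: r = D₁/P₀ + g.
r = 11.7900 / 254.06 + 0.007 = 0.04641 + 0.007 = 0.05341

5.34%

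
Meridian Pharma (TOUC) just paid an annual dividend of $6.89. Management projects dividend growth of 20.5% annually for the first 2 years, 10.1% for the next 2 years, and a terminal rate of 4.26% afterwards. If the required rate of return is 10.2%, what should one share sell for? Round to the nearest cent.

Three-stage DDM. Project D₁…D_4; terminal Gordon value at t=4 with g = 0.0426; discount at r = 0.102.
D_1 = 8.3025
D_2 = 10.0045
D_3 = 11.0149
D_4 = 12.1274
TV_4 = 12.6440/(0.102−0.0426) = 212.8625
P₀ = Σ Dₜ/(1+r)ᵗ + TV_4/(1+r)^4 = 176.5614

$176.56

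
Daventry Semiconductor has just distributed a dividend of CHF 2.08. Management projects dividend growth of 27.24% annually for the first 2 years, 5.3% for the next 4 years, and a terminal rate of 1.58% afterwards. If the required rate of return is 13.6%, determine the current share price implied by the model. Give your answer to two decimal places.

Three-stage DDM. Project D₁…D_6; terminal Gordon value at t=6 with g = 0.0158; discount at r = 0.136.
D_1 = 2.6466
D_2 = 3.3675
D_3 = 3.5460
D_4 = 3.7339
D_5 = 3.9318
D_6 = 4.1402
TV_6 = 4.2056/(0.136−0.0158) = 34.9887
P₀ = Σ Dₜ/(1+r)ᵗ + TV_6/(1+r)^6 = 29.8850

CHF 29.88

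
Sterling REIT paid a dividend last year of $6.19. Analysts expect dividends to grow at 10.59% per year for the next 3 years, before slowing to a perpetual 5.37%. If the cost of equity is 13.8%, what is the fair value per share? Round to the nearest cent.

Two-stage DDM. Project D₁…D_3 at 0.1059, terminal growth 0.0537, discount at r = 0.138.
D_1 = 6.8455
D_2 = 7.5705
D_3 = 8.3722
Terminal value at t=3: TV = D_4/(r−g) = 8.8218/(0.138−0.0537) = 104.6472
P₀ = 6.8455/(1+0.138)^1 + 7.5705/(1+0.138)^2 + 8.3722/(1+0.138)^3 + 104.6472/(1+0.138)^3 = 88.5489

$88.55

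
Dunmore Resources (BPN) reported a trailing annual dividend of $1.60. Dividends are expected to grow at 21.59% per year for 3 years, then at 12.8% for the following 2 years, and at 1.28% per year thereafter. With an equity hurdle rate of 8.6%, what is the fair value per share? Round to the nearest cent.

$44.32

Three-stage DDM. Project D₁…D_5; terminal Gordon value at t=5 with g = 0.0128; discount at r = 0.086.
D_1 = 1.9454
D_2 = 2.3655
D_3 = 2.8762
D_4 = 3.2443
D_5 = 3.6596
TV_5 = 3.7064/(0.086−0.0128) = 50.6342
P₀ = Σ Dₜ/(1+r)ᵗ + TV_5/(1+r)^5 = 44.3169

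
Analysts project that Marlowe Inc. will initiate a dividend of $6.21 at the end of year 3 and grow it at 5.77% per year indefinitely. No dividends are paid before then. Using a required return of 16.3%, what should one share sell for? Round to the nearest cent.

$43.60

Deferred-dividend DDM. At t=2 the remaining stream is a growing perpetuity with first payment D_3 = 6.21.
V_2 = D_3/(r−g) = 6.21/(0.163−0.0577) = 58.9744
P₀ = V_2/(1+r)^2 = 58.9744/(1+0.163)^2 = 43.6017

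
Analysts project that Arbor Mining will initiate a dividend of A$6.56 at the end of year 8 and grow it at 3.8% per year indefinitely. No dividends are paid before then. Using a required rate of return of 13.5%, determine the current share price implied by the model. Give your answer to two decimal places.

A$27.87

Deferred-dividend DDM. At t=7 the remaining stream is a growing perpetuity with first payment D_8 = 6.56.
V_7 = D_8/(r−g) = 6.56/(0.135−0.038) = 67.6289
P₀ = V_7/(1+r)^7 = 67.6289/(1+0.135)^7 = 27.8715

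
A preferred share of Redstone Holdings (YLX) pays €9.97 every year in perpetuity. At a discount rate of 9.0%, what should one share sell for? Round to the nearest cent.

Zero-growth DDM (perpetuity): P₀ = D/r = 9.97 / 0.09 = 110.7778

€110.78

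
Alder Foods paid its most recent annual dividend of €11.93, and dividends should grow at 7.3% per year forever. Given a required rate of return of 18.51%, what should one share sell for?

Gordon growth model: P₀ = D₁/(r − g). D₁ = 11.93 × (1 + 0.073) = 12.8009.
P₀ = 12.8009 / (0.1851 − 0.073) = 12.8009 / 0.1121 = 114.1917

€114.19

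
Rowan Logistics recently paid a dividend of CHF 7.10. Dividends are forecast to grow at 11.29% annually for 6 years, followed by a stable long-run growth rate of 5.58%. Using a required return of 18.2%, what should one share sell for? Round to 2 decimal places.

CHF 76.07

Two-stage DDM. Project D₁…D_6 at 0.1129, terminal growth 0.0558, discount at r = 0.182.
D_1 = 7.9016
D_2 = 8.7937
D_3 = 9.7865
D_4 = 10.8914
D_5 = 12.1210
D_6 = 13.4895
Terminal value at t=6: TV = D_7/(r−g) = 14.2422/(0.182−0.0558) = 112.8541
P₀ = 7.9016/(1+0.182)^1 + 8.7937/(1+0.182)^2 + 9.7865/(1+0.182)^3 + 10.8914/(1+0.182)^4 + 12.1210/(1+0.182)^5 + 13.4895/(1+0.182)^6 + 112.8541/(1+0.182)^6 = 76.0670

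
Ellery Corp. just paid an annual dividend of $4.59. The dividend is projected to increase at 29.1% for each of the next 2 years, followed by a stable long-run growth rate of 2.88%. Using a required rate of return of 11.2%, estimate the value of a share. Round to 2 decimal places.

Two-stage DDM. Project D₁…D_2 at 0.291, terminal growth 0.0288, discount at r = 0.112.
D_1 = 5.9257
D_2 = 7.6501
Terminal value at t=2: TV = D_3/(r−g) = 7.8704/(0.112−0.0288) = 94.5960
P₀ = 5.9257/(1+0.112)^1 + 7.6501/(1+0.112)^2 + 94.5960/(1+0.112)^2 = 88.0158

$88.02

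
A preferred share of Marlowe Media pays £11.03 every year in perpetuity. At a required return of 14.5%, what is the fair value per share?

£76.07

Zero-growth DDM (perpetuity): P₀ = D/r = 11.03 / 0.145 = 76.0690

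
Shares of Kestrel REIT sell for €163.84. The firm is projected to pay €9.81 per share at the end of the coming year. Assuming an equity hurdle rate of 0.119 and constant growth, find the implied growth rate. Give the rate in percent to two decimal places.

5.91%

From P₀ = D₁/(r − g), the implied growth is g = r − D₁/P₀.
g = 0.119 − 9.81/163.84 = 0.119 − 0.05988 = 0.05912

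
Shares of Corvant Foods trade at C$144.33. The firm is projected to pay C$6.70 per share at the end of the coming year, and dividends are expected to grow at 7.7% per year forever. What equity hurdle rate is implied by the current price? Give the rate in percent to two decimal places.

Rearranging the constant-growth DDM: r = D₁/P₀ + g.
r = 6.7000 / 144.33 + 0.077 = 0.04642 + 0.077 = 0.12342

12.34%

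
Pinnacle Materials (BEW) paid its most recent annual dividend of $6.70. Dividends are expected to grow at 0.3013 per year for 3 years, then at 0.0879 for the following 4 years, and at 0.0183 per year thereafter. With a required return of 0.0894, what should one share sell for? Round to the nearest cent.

Three-stage DDM. Project D₁…D_7; terminal Gordon value at t=7 with g = 0.0183; discount at r = 0.0894.
D_1 = 8.7187
D_2 = 11.3457
D_3 = 14.7641
D_4 = 16.0619
D_5 = 17.4737
D_6 = 19.0096
D_7 = 20.6806
TV_7 = 21.0590/(0.0894−0.0183) = 296.1891
P₀ = Σ Dₜ/(1+r)ᵗ + TV_7/(1+r)^7 = 237.1547

$237.15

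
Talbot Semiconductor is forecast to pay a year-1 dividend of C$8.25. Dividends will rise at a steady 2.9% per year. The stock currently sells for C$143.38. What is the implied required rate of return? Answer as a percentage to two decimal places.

8.65%

Rearranging the constant-growth DDM: r = D₁/P₀ + g.
r = 8.2500 / 143.38 + 0.029 = 0.05754 + 0.029 = 0.08654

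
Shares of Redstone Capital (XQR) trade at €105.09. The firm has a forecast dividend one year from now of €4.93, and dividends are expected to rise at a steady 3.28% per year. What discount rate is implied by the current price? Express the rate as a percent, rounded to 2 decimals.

Rearranging the constant-growth DDM: r = D₁/P₀ + g.
r = 4.9300 / 105.09 + 0.0328 = 0.04691 + 0.0328 = 0.07971

7.97%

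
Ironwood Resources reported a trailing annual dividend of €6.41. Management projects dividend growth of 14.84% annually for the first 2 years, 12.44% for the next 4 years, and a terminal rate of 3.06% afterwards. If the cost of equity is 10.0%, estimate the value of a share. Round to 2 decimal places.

€156.48

Three-stage DDM. Project D₁…D_6; terminal Gordon value at t=6 with g = 0.0306; discount at r = 0.1.
D_1 = 7.3612
D_2 = 8.4537
D_3 = 9.5053
D_4 = 10.6877
D_5 = 12.0173
D_6 = 13.5123
TV_6 = 13.9257/(0.1−0.0306) = 200.6589
P₀ = Σ Dₜ/(1+r)ᵗ + TV_6/(1+r)^6 = 156.4757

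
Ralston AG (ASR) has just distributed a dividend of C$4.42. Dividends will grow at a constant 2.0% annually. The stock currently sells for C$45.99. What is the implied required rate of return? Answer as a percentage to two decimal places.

Rearranging the constant-growth DDM: r = D₁/P₀ + g.
D₁ = 4.42 × (1 + 0.02) = 4.5084.
r = 4.5084 / 45.99 + 0.02 = 0.09803 + 0.02 = 0.11803

11.80%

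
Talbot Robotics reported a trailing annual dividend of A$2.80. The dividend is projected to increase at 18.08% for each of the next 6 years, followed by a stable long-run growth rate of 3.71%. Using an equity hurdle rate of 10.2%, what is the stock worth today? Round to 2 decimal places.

A$89.26

Two-stage DDM. Project D₁…D_6 at 0.1808, terminal growth 0.0371, discount at r = 0.102.
D_1 = 3.3062
D_2 = 3.9040
D_3 = 4.6099
D_4 = 5.4433
D_5 = 6.4275
D_6 = 7.5896
Terminal value at t=6: TV = D_7/(r−g) = 7.8711/(0.102−0.0371) = 121.2808
P₀ = 3.3062/(1+0.102)^1 + 3.9040/(1+0.102)^2 + 4.6099/(1+0.102)^3 + 5.4433/(1+0.102)^4 + 6.4275/(1+0.102)^5 + 7.5896/(1+0.102)^6 + 121.2808/(1+0.102)^6 = 89.2608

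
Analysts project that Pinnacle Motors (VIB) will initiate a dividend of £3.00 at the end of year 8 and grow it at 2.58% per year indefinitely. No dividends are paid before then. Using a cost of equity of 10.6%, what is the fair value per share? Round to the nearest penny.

£18.48

Deferred-dividend DDM. At t=7 the remaining stream is a growing perpetuity with first payment D_8 = 3.00.
V_7 = D_8/(r−g) = 3.00/(0.106−0.0258) = 37.4065
P₀ = V_7/(1+r)^7 = 37.4065/(1+0.106)^7 = 18.4783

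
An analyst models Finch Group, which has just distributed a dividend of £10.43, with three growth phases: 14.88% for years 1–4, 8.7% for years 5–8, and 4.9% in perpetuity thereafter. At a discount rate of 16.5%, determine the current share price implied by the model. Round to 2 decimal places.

Three-stage DDM. Project D₁…D_8; terminal Gordon value at t=8 with g = 0.049; discount at r = 0.165.
D_1 = 11.9820
D_2 = 13.7649
D_3 = 15.8131
D_4 = 18.1661
D_5 = 19.7466
D_6 = 21.4645
D_7 = 23.3319
D_8 = 25.3618
TV_8 = 26.6045/(0.165−0.049) = 229.3494
P₀ = Σ Dₜ/(1+r)ᵗ + TV_8/(1+r)^8 = 141.1530

£141.15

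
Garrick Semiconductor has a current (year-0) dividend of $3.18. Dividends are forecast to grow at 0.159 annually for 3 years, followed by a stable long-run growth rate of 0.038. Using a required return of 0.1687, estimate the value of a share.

Two-stage DDM. Project D₁…D_3 at 0.159, terminal growth 0.038, discount at r = 0.1687.
D_1 = 3.6856
D_2 = 4.2716
D_3 = 4.9508
Terminal value at t=3: TV = D_4/(r−g) = 5.1390/(0.1687−0.038) = 39.3187
P₀ = 3.6856/(1+0.1687)^1 + 4.2716/(1+0.1687)^2 + 4.9508/(1+0.1687)^3 + 39.3187/(1+0.1687)^3 = 34.0140

$34.01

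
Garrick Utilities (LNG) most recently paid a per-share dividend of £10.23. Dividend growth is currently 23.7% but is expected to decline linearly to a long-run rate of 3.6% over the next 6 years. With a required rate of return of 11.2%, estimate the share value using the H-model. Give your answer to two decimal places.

H-model: P₀ = D₀[(1+g_L) + H(g_S−g_L)]/(r−g_L), with H = 6/2 = 3.
P₀ = 10.23 × [(1+0.036) + 3×(0.237−0.036)] / (0.112−0.036)
   = 10.23 × 1.6390 / 0.076 = 220.6180

£220.62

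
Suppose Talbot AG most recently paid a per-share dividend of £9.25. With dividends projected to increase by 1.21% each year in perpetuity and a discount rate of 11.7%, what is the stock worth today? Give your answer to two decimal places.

Gordon growth model: P₀ = D₁/(r − g). D₁ = 9.25 × (1 + 0.0121) = 9.3619.
P₀ = 9.3619 / (0.117 − 0.0121) = 9.3619 / 0.1049 = 89.2462

£89.25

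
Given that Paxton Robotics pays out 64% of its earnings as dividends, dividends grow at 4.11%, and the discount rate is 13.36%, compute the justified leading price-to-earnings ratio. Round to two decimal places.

6.92

Justified leading P/E = b/(r−g) = 0.64/(0.1336−0.0411) = 6.9189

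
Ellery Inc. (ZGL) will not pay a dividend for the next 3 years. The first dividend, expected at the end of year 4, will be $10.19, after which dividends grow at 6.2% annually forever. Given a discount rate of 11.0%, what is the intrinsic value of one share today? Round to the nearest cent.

Deferred-dividend DDM. At t=3 the remaining stream is a growing perpetuity with first payment D_4 = 10.19.
V_3 = D_4/(r−g) = 10.19/(0.11−0.062) = 212.2917
P₀ = V_3/(1+r)^3 = 212.2917/(1+0.11)^3 = 155.2258

$155.23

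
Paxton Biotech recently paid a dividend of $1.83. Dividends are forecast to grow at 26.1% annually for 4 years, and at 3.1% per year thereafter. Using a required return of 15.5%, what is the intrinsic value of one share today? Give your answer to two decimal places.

Two-stage DDM. Project D₁…D_4 at 0.261, terminal growth 0.031, discount at r = 0.155.
D_1 = 2.3076
D_2 = 2.9099
D_3 = 3.6694
D_4 = 4.6271
Terminal value at t=4: TV = D_5/(r−g) = 4.7706/(0.155−0.031) = 38.4723
P₀ = 2.3076/(1+0.155)^1 + 2.9099/(1+0.155)^2 + 3.6694/(1+0.155)^3 + 4.6271/(1+0.155)^4 + 38.4723/(1+0.155)^4 = 30.7791

$30.78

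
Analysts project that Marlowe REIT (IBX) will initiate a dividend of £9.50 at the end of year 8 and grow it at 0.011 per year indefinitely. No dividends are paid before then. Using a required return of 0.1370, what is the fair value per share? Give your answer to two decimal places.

Deferred-dividend DDM. At t=7 the remaining stream is a growing perpetuity with first payment D_8 = 9.50.
V_7 = D_8/(r−g) = 9.50/(0.137−0.011) = 75.3968
P₀ = V_7/(1+r)^7 = 75.3968/(1+0.137)^7 = 30.6923

£30.69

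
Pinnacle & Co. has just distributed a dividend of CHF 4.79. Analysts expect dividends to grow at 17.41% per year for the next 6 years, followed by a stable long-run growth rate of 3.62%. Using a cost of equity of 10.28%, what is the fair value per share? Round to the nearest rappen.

Two-stage DDM. Project D₁…D_6 at 0.1741, terminal growth 0.0362, discount at r = 0.1028.
D_1 = 5.6239
D_2 = 6.6031
D_3 = 7.7527
D_4 = 9.1024
D_5 = 10.6871
D_6 = 12.5478
Terminal value at t=6: TV = D_7/(r−g) = 13.0020/(0.1028−0.0362) = 195.2250
P₀ = 5.6239/(1+0.1028)^1 + 6.6031/(1+0.1028)^2 + 7.7527/(1+0.1028)^3 + 9.1024/(1+0.1028)^4 + 10.6871/(1+0.1028)^5 + 12.5478/(1+0.1028)^6 + 195.2250/(1+0.1028)^6 = 144.5227

CHF 144.52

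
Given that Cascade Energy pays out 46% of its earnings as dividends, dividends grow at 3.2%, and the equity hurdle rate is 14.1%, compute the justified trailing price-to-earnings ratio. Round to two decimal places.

4.36

Justified trailing P/E = b(1+g)/(r−g) = 0.46×(1+0.032)/(0.141−0.032) = 4.3552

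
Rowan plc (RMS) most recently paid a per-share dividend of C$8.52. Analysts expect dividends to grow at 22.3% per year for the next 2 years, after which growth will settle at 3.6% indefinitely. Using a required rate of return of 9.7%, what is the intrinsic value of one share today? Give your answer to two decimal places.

Two-stage DDM. Project D₁…D_2 at 0.223, terminal growth 0.036, discount at r = 0.097.
D_1 = 10.4200
D_2 = 12.7436
Terminal value at t=2: TV = D_3/(r−g) = 13.2024/(0.097−0.036) = 216.4325
P₀ = 10.4200/(1+0.097)^1 + 12.7436/(1+0.097)^2 + 216.4325/(1+0.097)^2 = 199.9377

C$199.94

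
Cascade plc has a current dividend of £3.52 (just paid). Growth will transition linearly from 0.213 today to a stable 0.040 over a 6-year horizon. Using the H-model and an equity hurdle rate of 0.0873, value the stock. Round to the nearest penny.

H-model: P₀ = D₀[(1+g_L) + H(g_S−g_L)]/(r−g_L), with H = 6/2 = 3.
P₀ = 3.52 × [(1+0.04) + 3×(0.213−0.04)] / (0.0873−0.04)
   = 3.52 × 1.5590 / 0.0473 = 116.0186

£116.02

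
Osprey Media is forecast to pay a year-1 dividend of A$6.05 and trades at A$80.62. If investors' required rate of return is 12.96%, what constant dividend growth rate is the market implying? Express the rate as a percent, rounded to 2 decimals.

From P₀ = D₁/(r − g), the implied growth is g = r − D₁/P₀.
g = 0.1296 − 6.05/80.62 = 0.1296 − 0.07504 = 0.05456

5.46%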